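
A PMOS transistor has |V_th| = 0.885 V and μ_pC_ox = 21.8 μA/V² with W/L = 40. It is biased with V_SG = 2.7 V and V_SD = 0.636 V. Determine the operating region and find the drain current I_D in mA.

k_p = μ_pC_ox · (W/L) = 0.872 mA/V².
V_ov = V_SG − |V_th| = 2.7 − 0.885 = 1.82 V.
Since V_SD = 0.636 V < V_ov = 1.82 V, the device is in the triode region.
I_D = k_p [V_ov · V_SD − ½ V_SD²] = 0.872 × [1.82 × 0.636 − 0.5 × 0.636²] = 0.83 mA.

Triode; I_D = 0.830 mA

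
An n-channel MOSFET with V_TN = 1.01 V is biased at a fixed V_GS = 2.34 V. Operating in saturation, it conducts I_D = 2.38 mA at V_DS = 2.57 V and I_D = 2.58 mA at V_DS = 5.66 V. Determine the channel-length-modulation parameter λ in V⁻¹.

With V_GS fixed, I_D ∝ (1 + λ V_DS) in saturation, so I_D2/I_D1 = (1 + λ V_DS2)/(1 + λ V_DS1).
2.58/2.38 = 1.084 = (1 + 5.66 λ)/(1 + 2.57 λ).
Solving: λ (I_D1 V_DS2 − I_D2 V_DS1) = I_D2 − I_D1, so λ = (2.58 − 2.38) / (2.38 × 5.66 − 2.58 × 2.57) = 0.2 / 6.84 = 0.0292 V⁻¹.

λ = 0.0292 V⁻¹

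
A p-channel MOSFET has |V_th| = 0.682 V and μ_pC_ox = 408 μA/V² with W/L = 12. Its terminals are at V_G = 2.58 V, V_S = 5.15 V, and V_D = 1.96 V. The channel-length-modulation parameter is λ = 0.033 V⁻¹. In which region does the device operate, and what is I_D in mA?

Saturation; I_D = 9.64 mA

V_SG = V_S − V_G = 5.15 − 2.58 = 2.57 V; V_SD = V_S − V_D = 5.15 − 1.96 = 3.19 V.
k_p = μ_pC_ox · (W/L) = 4.896 mA/V².
V_ov = V_SG − |V_th| = 2.57 − 0.682 = 1.89 V.
Since V_SD = 3.19 V ≥ V_ov = 1.89 V, the device is in saturation.
I_D = ½ k_p V_ov² (1 + λ V_SD) = 0.5 × 4.896 × 1.89² × (1 + 0.033 × 3.19) = 9.64 mA.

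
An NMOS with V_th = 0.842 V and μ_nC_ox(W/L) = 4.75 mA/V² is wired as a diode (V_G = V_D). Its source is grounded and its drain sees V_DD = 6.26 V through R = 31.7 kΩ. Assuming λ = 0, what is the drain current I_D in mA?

I_D = 0.163 mA

With gate tied to drain, V_GS = V_DS ≥ V_GS − V_th, so the device is in saturation.
KCL at the drain: ½ k_n (V_GS − V_th)² = (V_DD − V_GS)/R.
Let x = V_GS − 0.842. Then 75.3 x² + x − 5.418 = 0, giving x = 0.262 V (positive root), so V_GS = 1.1 V.
I_D = (V_DD − V_GS)/R = (6.26 − 1.1) / 31.7 = 0.163 mA.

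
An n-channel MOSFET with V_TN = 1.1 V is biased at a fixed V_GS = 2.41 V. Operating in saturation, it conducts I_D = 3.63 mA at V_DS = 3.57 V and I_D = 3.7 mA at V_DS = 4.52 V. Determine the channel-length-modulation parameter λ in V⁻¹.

λ = 0.0219 V⁻¹

With V_GS fixed, I_D ∝ (1 + λ V_DS) in saturation, so I_D2/I_D1 = (1 + λ V_DS2)/(1 + λ V_DS1).
3.7/3.63 = 1.019 = (1 + 4.52 λ)/(1 + 3.57 λ).
Solving: λ (I_D1 V_DS2 − I_D2 V_DS1) = I_D2 − I_D1, so λ = (3.7 − 3.63) / (3.63 × 4.52 − 3.7 × 3.57) = 0.07 / 3.2 = 0.0219 V⁻¹.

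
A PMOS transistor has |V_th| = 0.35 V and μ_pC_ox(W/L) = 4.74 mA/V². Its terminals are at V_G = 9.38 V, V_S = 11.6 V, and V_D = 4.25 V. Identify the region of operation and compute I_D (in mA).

Saturation; I_D = 8.29 mA

V_SG = V_S − V_G = 11.6 − 9.38 = 2.22 V; V_SD = V_S − V_D = 11.6 − 4.25 = 7.35 V.
V_ov = V_SG − |V_th| = 2.22 − 0.35 = 1.87 V.
Since V_SD = 7.35 V ≥ V_ov = 1.87 V, the device is in saturation.
I_D = ½ k_p V_ov² = 0.5 × 4.74 × 1.87² = 8.29 mA.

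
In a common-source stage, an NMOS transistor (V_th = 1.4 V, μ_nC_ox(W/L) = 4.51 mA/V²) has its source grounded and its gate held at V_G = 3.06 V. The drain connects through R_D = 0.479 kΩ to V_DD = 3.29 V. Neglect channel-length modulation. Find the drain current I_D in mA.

V_GS = V_G = 3.06 V, so V_ov = 3.06 − 1.4 = 1.66 V.
Assume saturation: I_D = ½ k_n V_ov² = 0.5 × 4.51 × 1.66² = 6.21 mA, giving V_DS = V_DD − I_D R_D = 3.29 − 6.21 × 0.479 = 0.314 V.
But 0.314 V < V_ov = 1.66 V, so the device is actually in triode.
In triode I_D = k_n[V_ov V_DS − ½ V_DS²] and I_D = (V_DD − V_DS)/R_D. Equating: 1.08 V_DS² − 4.586 V_DS + 3.29 = 0, giving V_DS = 0.914 V (the root below V_ov).
I_D = (3.29 − 0.914) / 0.479 = 4.96 mA.

I_D = 4.96 mA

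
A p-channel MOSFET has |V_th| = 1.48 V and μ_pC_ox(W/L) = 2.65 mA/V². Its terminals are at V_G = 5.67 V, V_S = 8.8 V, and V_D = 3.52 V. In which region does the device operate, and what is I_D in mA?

V_SG = V_S − V_G = 8.8 − 5.67 = 3.13 V; V_SD = V_S − V_D = 8.8 − 3.52 = 5.28 V.
V_ov = V_SG − |V_th| = 3.13 − 1.48 = 1.65 V.
Since V_SD = 5.28 V ≥ V_ov = 1.65 V, the device is in saturation.
I_D = ½ k_p V_ov² = 0.5 × 2.65 × 1.65² = 3.61 mA.

Saturation; I_D = 3.61 mA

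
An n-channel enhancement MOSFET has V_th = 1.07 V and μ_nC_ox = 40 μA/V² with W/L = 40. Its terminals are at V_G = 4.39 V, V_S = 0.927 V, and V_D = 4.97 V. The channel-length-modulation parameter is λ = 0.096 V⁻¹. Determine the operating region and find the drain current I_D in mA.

Saturation; I_D = 6.36 mA

V_GS = V_G − V_S = 4.39 − 0.927 = 3.46 V; V_DS = V_D − V_S = 4.97 − 0.927 = 4.04 V.
k_n = μ_nC_ox · (W/L) = 1.6 mA/V².
V_ov = V_GS − V_th = 3.46 − 1.07 = 2.39 V.
Since V_DS = 4.04 V ≥ V_ov = 2.39 V, the device is in saturation.
I_D = ½ k_n V_ov² (1 + λ V_DS) = 0.5 × 1.6 × 2.39² × (1 + 0.096 × 4.04) = 6.36 mA.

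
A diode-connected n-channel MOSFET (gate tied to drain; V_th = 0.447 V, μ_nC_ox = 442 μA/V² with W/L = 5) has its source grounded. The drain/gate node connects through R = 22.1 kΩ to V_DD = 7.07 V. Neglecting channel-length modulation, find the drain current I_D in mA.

I_D = 0.277 mA

With gate tied to drain, V_GS = V_DS ≥ V_GS − V_th, so the device is in saturation.
k_n = μ_nC_ox · (W/L) = 2.21 mA/V².
KCL at the drain: ½ k_n (V_GS − V_th)² = (V_DD − V_GS)/R.
Let x = V_GS − 0.447. Then 24.4 x² + x − 6.623 = 0, giving x = 0.501 V (positive root), so V_GS = 0.948 V.
I_D = (V_DD − V_GS)/R = (7.07 − 0.948) / 22.1 = 0.277 mA.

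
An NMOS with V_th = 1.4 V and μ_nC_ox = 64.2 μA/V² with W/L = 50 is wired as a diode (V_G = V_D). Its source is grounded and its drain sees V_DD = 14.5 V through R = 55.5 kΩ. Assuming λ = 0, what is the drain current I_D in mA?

With gate tied to drain, V_GS = V_DS ≥ V_GS − V_th, so the device is in saturation.
k_n = μ_nC_ox · (W/L) = 3.21 mA/V².
KCL at the drain: ½ k_n (V_GS − V_th)² = (V_DD − V_GS)/R.
Let x = V_GS − 1.4. Then 89.1 x² + x − 13.1 = 0, giving x = 0.378 V (positive root), so V_GS = 1.78 V.
I_D = (V_DD − V_GS)/R = (14.5 − 1.78) / 55.5 = 0.229 mA.

I_D = 0.229 mA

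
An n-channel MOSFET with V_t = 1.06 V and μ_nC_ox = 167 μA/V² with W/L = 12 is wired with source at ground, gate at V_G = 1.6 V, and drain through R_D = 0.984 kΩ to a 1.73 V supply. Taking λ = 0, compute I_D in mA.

V_GS = V_G = 1.6 V, so V_ov = 1.6 − 1.06 = 0.54 V.
k_n = μ_nC_ox · (W/L) = 2.004 mA/V².
Assume saturation: I_D = ½ k_n V_ov² = 0.5 × 2.004 × 0.54² = 0.292 mA, giving V_DS = V_DD − I_D R_D = 1.73 − 0.292 × 0.984 = 1.44 V.
V_DS = 1.44 V ≥ V_ov = 0.54 V, confirming saturation.

I_D = 0.292 mA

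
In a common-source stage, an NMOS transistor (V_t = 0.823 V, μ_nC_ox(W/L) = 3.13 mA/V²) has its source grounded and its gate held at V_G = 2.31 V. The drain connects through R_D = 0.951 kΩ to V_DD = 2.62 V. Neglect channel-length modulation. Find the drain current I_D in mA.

V_GS = V_G = 2.31 V, so V_ov = 2.31 − 0.823 = 1.49 V.
Assume saturation: I_D = ½ k_n V_ov² = 0.5 × 3.13 × 1.49² = 3.46 mA, giving V_DS = V_DD − I_D R_D = 2.62 − 3.46 × 0.951 = -0.671 V.
But -0.671 V < V_ov = 1.49 V, so the device is actually in triode.
In triode I_D = k_n[V_ov V_DS − ½ V_DS²] and I_D = (V_DD − V_DS)/R_D. Equating: 1.49 V_DS² − 5.426 V_DS + 2.62 = 0, giving V_DS = 0.573 V (the root below V_ov).
I_D = (2.62 − 0.573) / 0.951 = 2.15 mA.

I_D = 2.15 mA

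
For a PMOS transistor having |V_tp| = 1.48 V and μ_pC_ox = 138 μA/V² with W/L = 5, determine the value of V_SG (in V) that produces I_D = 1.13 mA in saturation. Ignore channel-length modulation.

k_p = μ_pC_ox · (W/L) = 0.69 mA/V².
In saturation I_D = ½ k_p (V_SG − |V_tp|)², so V_SG − |V_tp| = √(2 I_D / k_p) = √(2 × 1.13 / 0.69) = 1.81 V.
V_SG = 1.48 + 1.81 = 3.29 V.

V_SG = 3.29 V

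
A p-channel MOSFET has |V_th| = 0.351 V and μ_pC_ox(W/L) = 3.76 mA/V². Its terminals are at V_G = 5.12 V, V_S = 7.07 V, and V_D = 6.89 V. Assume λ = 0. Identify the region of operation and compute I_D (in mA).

V_SG = V_S − V_G = 7.07 − 5.12 = 1.95 V; V_SD = V_S − V_D = 7.07 − 6.89 = 0.18 V.
V_ov = V_SG − |V_th| = 1.95 − 0.351 = 1.6 V.
Since V_SD = 0.18 V < V_ov = 1.6 V, the device is in the triode region.
I_D = k_p [V_ov · V_SD − ½ V_SD²] = 3.76 × [1.6 × 0.18 − 0.5 × 0.18²] = 1.02 mA.

Triode; I_D = 1.02 mA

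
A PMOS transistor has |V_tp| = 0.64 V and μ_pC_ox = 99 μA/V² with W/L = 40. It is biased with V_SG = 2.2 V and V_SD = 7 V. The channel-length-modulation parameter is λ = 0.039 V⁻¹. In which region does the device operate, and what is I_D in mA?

k_p = μ_pC_ox · (W/L) = 3.96 mA/V².
V_ov = V_SG − |V_tp| = 2.2 − 0.64 = 1.56 V.
Since V_SD = 7 V ≥ V_ov = 1.56 V, the device is in saturation.
I_D = ½ k_p V_ov² (1 + λ V_SD) = 0.5 × 3.96 × 1.56² × (1 + 0.039 × 7) = 6.13 mA.

Saturation; I_D = 6.13 mA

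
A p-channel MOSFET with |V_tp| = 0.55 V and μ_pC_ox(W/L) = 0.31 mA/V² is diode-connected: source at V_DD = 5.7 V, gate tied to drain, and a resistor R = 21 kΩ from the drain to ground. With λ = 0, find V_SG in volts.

V_SG = 1.66 V

With gate tied to drain, V_SG = V_SD ≥ V_SG − |V_tp|, so the device is in saturation.
KCL at the drain: ½ k_p (V_SG − |V_tp|)² = (V_DD − V_SG)/R.
Let x = V_SG − 0.55. Then 3.25 x² + x − 5.15 = 0, giving x = 1.11 V (positive root), so V_SG = 1.66 V.
I_D = (V_DD − V_SG)/R = (5.7 − 1.66) / 21 = 0.192 mA.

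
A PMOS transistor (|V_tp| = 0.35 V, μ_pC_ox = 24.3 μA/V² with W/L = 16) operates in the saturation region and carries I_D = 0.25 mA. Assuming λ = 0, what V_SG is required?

V_SG = 1.48 V

k_p = μ_pC_ox · (W/L) = 0.3888 mA/V².
In saturation I_D = ½ k_p (V_SG − |V_tp|)², so V_SG − |V_tp| = √(2 I_D / k_p) = √(2 × 0.25 / 0.3888) = 1.13 V.
V_SG = 0.35 + 1.13 = 1.48 V.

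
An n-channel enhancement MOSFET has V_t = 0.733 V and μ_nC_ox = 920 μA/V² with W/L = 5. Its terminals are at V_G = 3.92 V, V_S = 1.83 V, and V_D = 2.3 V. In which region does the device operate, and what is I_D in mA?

Triode; I_D = 2.43 mA

V_GS = V_G − V_S = 3.92 − 1.83 = 2.09 V; V_DS = V_D − V_S = 2.3 − 1.83 = 0.47 V.
k_n = μ_nC_ox · (W/L) = 4.6 mA/V².
V_ov = V_GS − V_t = 2.09 − 0.733 = 1.36 V.
Since V_DS = 0.47 V < V_ov = 1.36 V, the device is in the triode region.
I_D = k_n [V_ov · V_DS − ½ V_DS²] = 4.6 × [1.36 × 0.47 − 0.5 × 0.47²] = 2.43 mA.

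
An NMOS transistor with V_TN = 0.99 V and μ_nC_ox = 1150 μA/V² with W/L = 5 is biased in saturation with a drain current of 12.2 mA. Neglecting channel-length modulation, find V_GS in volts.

V_GS = 3.05 V

k_n = μ_nC_ox · (W/L) = 5.75 mA/V².
In saturation I_D = ½ k_n (V_GS − V_TN)², so V_GS − V_TN = √(2 I_D / k_n) = √(2 × 12.2 / 5.75) = 2.06 V.
V_GS = 0.99 + 2.06 = 3.05 V.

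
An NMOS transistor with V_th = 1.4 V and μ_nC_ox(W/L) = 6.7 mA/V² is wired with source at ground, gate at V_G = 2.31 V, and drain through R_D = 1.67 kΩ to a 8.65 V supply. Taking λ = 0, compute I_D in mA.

V_GS = V_G = 2.31 V, so V_ov = 2.31 − 1.4 = 0.91 V.
Assume saturation: I_D = ½ k_n V_ov² = 0.5 × 6.7 × 0.91² = 2.77 mA, giving V_DS = V_DD − I_D R_D = 8.65 − 2.77 × 1.67 = 4.02 V.
V_DS = 4.02 V ≥ V_ov = 0.91 V, confirming saturation.

I_D = 2.77 mA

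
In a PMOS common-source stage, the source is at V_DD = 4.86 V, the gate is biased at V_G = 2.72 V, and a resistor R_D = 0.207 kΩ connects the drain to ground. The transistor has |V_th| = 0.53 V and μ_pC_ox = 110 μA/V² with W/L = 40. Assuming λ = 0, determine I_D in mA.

V_SG = V_DD − V_G = 4.86 − 2.72 = 2.14 V, so V_ov = 2.14 − 0.53 = 1.61 V.
k_p = μ_pC_ox · (W/L) = 4.4 mA/V².
Assume saturation: I_D = ½ k_p V_ov² = 0.5 × 4.4 × 1.61² = 5.7 mA, giving V_SD = V_DD − I_D R_D = 4.86 − 5.7 × 0.207 = 3.68 V.
V_SD = 3.68 V ≥ V_ov = 1.61 V, confirming saturation.

I_D = 5.70 mA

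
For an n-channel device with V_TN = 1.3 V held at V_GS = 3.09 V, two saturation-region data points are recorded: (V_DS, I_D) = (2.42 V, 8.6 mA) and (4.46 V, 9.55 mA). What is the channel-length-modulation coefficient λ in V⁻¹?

With V_GS fixed, I_D ∝ (1 + λ V_DS) in saturation, so I_D2/I_D1 = (1 + λ V_DS2)/(1 + λ V_DS1).
9.55/8.6 = 1.11 = (1 + 4.46 λ)/(1 + 2.42 λ).
Solving: λ (I_D1 V_DS2 − I_D2 V_DS1) = I_D2 − I_D1, so λ = (9.55 − 8.6) / (8.6 × 4.46 − 9.55 × 2.42) = 0.95 / 15.2 = 0.0623 V⁻¹.

λ = 0.0623 V⁻¹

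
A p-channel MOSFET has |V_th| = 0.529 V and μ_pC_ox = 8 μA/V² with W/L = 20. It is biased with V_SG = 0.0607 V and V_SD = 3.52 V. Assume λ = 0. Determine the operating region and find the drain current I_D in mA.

V_SG = 0.0607 V < |V_th| = 0.529 V, so the transistor is in cutoff.

Cutoff; I_D = 0 mA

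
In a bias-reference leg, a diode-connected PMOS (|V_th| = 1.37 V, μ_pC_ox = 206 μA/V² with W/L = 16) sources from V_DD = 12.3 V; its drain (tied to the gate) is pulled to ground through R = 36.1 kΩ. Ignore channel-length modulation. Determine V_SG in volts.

With gate tied to drain, V_SG = V_SD ≥ V_SG − |V_th|, so the device is in saturation.
k_p = μ_pC_ox · (W/L) = 3.296 mA/V².
KCL at the drain: ½ k_p (V_SG − |V_th|)² = (V_DD − V_SG)/R.
Let x = V_SG − 1.37. Then 59.5 x² + x − 10.93 = 0, giving x = 0.42 V (positive root), so V_SG = 1.79 V.
I_D = (V_DD − V_SG)/R = (12.3 − 1.79) / 36.1 = 0.291 mA.

V_SG = 1.79 V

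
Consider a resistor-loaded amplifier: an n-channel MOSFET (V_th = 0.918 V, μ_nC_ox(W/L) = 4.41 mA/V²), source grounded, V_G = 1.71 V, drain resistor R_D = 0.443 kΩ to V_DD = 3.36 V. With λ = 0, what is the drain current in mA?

V_GS = V_G = 1.71 V, so V_ov = 1.71 − 0.918 = 0.792 V.
Assume saturation: I_D = ½ k_n V_ov² = 0.5 × 4.41 × 0.792² = 1.38 mA, giving V_DS = V_DD − I_D R_D = 3.36 − 1.38 × 0.443 = 2.75 V.
V_DS = 2.75 V ≥ V_ov = 0.792 V, confirming saturation.

I_D = 1.38 mA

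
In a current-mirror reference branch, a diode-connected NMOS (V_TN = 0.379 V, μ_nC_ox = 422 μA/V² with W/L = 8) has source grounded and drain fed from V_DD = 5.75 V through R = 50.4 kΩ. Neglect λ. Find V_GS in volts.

V_GS = 0.624 V

With gate tied to drain, V_GS = V_DS ≥ V_GS − V_TN, so the device is in saturation.
k_n = μ_nC_ox · (W/L) = 3.376 mA/V².
KCL at the drain: ½ k_n (V_GS − V_TN)² = (V_DD − V_GS)/R.
Let x = V_GS − 0.379. Then 85.1 x² + x − 5.371 = 0, giving x = 0.245 V (positive root), so V_GS = 0.624 V.
I_D = (V_DD − V_GS)/R = (5.75 − 0.624) / 50.4 = 0.102 mA.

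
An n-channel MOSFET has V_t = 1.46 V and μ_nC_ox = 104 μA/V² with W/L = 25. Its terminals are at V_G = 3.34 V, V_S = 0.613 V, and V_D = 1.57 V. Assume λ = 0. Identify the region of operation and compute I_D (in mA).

Triode; I_D = 1.96 mA

V_GS = V_G − V_S = 3.34 − 0.613 = 2.73 V; V_DS = V_D − V_S = 1.57 − 0.613 = 0.957 V.
k_n = μ_nC_ox · (W/L) = 2.6 mA/V².
V_ov = V_GS − V_t = 2.73 − 1.46 = 1.27 V.
Since V_DS = 0.957 V < V_ov = 1.27 V, the device is in the triode region.
I_D = k_n [V_ov · V_DS − ½ V_DS²] = 2.6 × [1.27 × 0.957 − 0.5 × 0.957²] = 1.96 mA.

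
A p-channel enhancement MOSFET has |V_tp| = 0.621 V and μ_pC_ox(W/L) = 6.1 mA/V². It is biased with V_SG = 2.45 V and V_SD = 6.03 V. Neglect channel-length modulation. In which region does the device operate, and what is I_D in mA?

Saturation; I_D = 10.2 mA

V_ov = V_SG − |V_tp| = 2.45 − 0.621 = 1.83 V.
Since V_SD = 6.03 V ≥ V_ov = 1.83 V, the device is in saturation.
I_D = ½ k_p V_ov² = 0.5 × 6.1 × 1.83² = 10.2 mA.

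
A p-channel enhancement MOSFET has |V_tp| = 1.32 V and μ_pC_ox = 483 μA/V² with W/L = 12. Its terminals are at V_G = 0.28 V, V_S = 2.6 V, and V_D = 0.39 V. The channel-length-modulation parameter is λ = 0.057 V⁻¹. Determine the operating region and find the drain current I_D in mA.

V_SG = V_S − V_G = 2.6 − 0.28 = 2.32 V; V_SD = V_S − V_D = 2.6 − 0.39 = 2.21 V.
k_p = μ_pC_ox · (W/L) = 5.796 mA/V².
V_ov = V_SG − |V_tp| = 2.32 − 1.32 = 1 V.
Since V_SD = 2.21 V ≥ V_ov = 1 V, the device is in saturation.
I_D = ½ k_p V_ov² (1 + λ V_SD) = 0.5 × 5.796 × 1² × (1 + 0.057 × 2.21) = 3.26 mA.

Saturation; I_D = 3.26 mA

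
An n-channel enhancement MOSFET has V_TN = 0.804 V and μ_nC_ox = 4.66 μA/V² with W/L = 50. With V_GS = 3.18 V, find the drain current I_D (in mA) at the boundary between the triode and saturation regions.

At the boundary V_DS = V_ov = V_GS − V_TN = 3.18 − 0.804 = 2.38 V.
k_n = μ_nC_ox · (W/L) = 0.233 mA/V².
I_D = ½ k_n V_ov² = 0.5 × 0.233 × 2.38² = 0.658 mA.

I_D = 0.658 mA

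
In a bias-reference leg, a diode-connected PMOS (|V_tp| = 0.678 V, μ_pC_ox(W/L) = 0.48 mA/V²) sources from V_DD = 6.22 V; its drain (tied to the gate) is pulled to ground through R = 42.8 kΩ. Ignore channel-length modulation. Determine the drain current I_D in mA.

With gate tied to drain, V_SG = V_SD ≥ V_SG − |V_tp|, so the device is in saturation.
KCL at the drain: ½ k_p (V_SG − |V_tp|)² = (V_DD − V_SG)/R.
Let x = V_SG − 0.678. Then 10.3 x² + x − 5.542 = 0, giving x = 0.687 V (positive root), so V_SG = 1.37 V.
I_D = (V_DD − V_SG)/R = (6.22 − 1.37) / 42.8 = 0.113 mA.

I_D = 0.113 mA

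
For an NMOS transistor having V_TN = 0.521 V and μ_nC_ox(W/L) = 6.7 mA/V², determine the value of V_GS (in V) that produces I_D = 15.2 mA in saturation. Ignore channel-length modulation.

V_GS = 2.65 V

In saturation I_D = ½ k_n (V_GS − V_TN)², so V_GS − V_TN = √(2 I_D / k_n) = √(2 × 15.2 / 6.7) = 2.13 V.
V_GS = 0.521 + 2.13 = 2.65 V.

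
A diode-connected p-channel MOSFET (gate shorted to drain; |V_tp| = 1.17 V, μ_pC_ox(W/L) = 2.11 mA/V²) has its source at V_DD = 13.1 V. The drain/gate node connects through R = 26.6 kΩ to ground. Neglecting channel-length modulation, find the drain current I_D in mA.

I_D = 0.425 mA

With gate tied to drain, V_SG = V_SD ≥ V_SG − |V_tp|, so the device is in saturation.
KCL at the drain: ½ k_p (V_SG − |V_tp|)² = (V_DD − V_SG)/R.
Let x = V_SG − 1.17. Then 28.1 x² + x − 11.93 = 0, giving x = 0.634 V (positive root), so V_SG = 1.8 V.
I_D = (V_DD − V_SG)/R = (13.1 − 1.8) / 26.6 = 0.425 mA.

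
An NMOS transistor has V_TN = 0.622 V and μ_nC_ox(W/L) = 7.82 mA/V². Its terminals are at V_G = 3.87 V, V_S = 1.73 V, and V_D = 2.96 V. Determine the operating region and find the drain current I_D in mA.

V_GS = V_G − V_S = 3.87 − 1.73 = 2.14 V; V_DS = V_D − V_S = 2.96 − 1.73 = 1.23 V.
V_ov = V_GS − V_TN = 2.14 − 0.622 = 1.52 V.
Since V_DS = 1.23 V < V_ov = 1.52 V, the device is in the triode region.
I_D = k_n [V_ov · V_DS − ½ V_DS²] = 7.82 × [1.52 × 1.23 − 0.5 × 1.23²] = 8.69 mA.

Triode; I_D = 8.69 mA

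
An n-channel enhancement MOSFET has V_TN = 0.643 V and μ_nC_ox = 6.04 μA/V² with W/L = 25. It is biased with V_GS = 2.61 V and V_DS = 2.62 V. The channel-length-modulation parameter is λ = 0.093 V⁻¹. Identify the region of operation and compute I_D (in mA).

k_n = μ_nC_ox · (W/L) = 0.151 mA/V².
V_ov = V_GS − V_TN = 2.61 − 0.643 = 1.97 V.
Since V_DS = 2.62 V ≥ V_ov = 1.97 V, the device is in saturation.
I_D = ½ k_n V_ov² (1 + λ V_DS) = 0.5 × 0.151 × 1.97² × (1 + 0.093 × 2.62) = 0.363 mA.

Saturation; I_D = 0.363 mA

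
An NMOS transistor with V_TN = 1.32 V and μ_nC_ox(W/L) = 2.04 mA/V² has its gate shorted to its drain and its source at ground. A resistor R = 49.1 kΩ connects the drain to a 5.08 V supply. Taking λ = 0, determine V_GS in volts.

With gate tied to drain, V_GS = V_DS ≥ V_GS − V_TN, so the device is in saturation.
KCL at the drain: ½ k_n (V_GS − V_TN)² = (V_DD − V_GS)/R.
Let x = V_GS − 1.32. Then 50.1 x² + x − 3.76 = 0, giving x = 0.264 V (positive root), so V_GS = 1.58 V.
I_D = (V_DD − V_GS)/R = (5.08 − 1.58) / 49.1 = 0.0712 mA.

V_GS = 1.58 V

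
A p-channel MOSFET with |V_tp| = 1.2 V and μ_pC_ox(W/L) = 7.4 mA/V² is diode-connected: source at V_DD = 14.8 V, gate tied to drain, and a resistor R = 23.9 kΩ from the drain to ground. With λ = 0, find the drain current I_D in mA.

With gate tied to drain, V_SG = V_SD ≥ V_SG − |V_tp|, so the device is in saturation.
KCL at the drain: ½ k_p (V_SG − |V_tp|)² = (V_DD − V_SG)/R.
Let x = V_SG − 1.2. Then 88.4 x² + x − 13.6 = 0, giving x = 0.387 V (positive root), so V_SG = 1.59 V.
I_D = (V_DD − V_SG)/R = (14.8 − 1.59) / 23.9 = 0.553 mA.

I_D = 0.553 mA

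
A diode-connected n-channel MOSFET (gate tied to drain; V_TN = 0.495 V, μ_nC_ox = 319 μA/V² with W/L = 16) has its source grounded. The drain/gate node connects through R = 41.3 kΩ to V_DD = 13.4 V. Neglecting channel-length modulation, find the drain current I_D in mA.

With gate tied to drain, V_GS = V_DS ≥ V_GS − V_TN, so the device is in saturation.
k_n = μ_nC_ox · (W/L) = 5.104 mA/V².
KCL at the drain: ½ k_n (V_GS − V_TN)² = (V_DD − V_GS)/R.
Let x = V_GS − 0.495. Then 105 x² + x − 12.91 = 0, giving x = 0.345 V (positive root), so V_GS = 0.84 V.
I_D = (V_DD − V_GS)/R = (13.4 − 0.84) / 41.3 = 0.304 mA.

I_D = 0.304 mA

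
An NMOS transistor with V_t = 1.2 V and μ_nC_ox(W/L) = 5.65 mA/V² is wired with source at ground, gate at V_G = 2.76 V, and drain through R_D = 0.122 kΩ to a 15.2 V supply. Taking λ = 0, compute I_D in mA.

V_GS = V_G = 2.76 V, so V_ov = 2.76 − 1.2 = 1.56 V.
Assume saturation: I_D = ½ k_n V_ov² = 0.5 × 5.65 × 1.56² = 6.87 mA, giving V_DS = V_DD − I_D R_D = 15.2 − 6.87 × 0.122 = 14.4 V.
V_DS = 14.4 V ≥ V_ov = 1.56 V, confirming saturation.

I_D = 6.87 mA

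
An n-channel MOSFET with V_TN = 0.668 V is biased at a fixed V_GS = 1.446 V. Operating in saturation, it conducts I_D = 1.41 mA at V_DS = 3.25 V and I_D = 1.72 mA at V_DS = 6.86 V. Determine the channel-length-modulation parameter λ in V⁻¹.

With V_GS fixed, I_D ∝ (1 + λ V_DS) in saturation, so I_D2/I_D1 = (1 + λ V_DS2)/(1 + λ V_DS1).
1.72/1.41 = 1.22 = (1 + 6.86 λ)/(1 + 3.25 λ).
Solving: λ (I_D1 V_DS2 − I_D2 V_DS1) = I_D2 − I_D1, so λ = (1.72 − 1.41) / (1.41 × 6.86 − 1.72 × 3.25) = 0.31 / 4.08 = 0.0759 V⁻¹.

λ = 0.0759 V⁻¹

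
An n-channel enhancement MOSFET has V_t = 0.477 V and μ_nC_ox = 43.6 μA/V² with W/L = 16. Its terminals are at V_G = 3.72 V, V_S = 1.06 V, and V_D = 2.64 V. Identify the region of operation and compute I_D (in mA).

Triode; I_D = 1.54 mA

V_GS = V_G − V_S = 3.72 − 1.06 = 2.66 V; V_DS = V_D − V_S = 2.64 − 1.06 = 1.58 V.
k_n = μ_nC_ox · (W/L) = 0.6976 mA/V².
V_ov = V_GS − V_t = 2.66 − 0.477 = 2.18 V.
Since V_DS = 1.58 V < V_ov = 2.18 V, the device is in the triode region.
I_D = k_n [V_ov · V_DS − ½ V_DS²] = 0.6976 × [2.18 × 1.58 − 0.5 × 1.58²] = 1.54 mA.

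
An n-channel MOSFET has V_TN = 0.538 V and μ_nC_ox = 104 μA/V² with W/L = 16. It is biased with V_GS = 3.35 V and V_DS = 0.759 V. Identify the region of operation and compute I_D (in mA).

k_n = μ_nC_ox · (W/L) = 1.664 mA/V².
V_ov = V_GS − V_TN = 3.35 − 0.538 = 2.81 V.
Since V_DS = 0.759 V < V_ov = 2.81 V, the device is in the triode region.
I_D = k_n [V_ov · V_DS − ½ V_DS²] = 1.664 × [2.81 × 0.759 − 0.5 × 0.759²] = 3.07 mA.

Triode; I_D = 3.07 mA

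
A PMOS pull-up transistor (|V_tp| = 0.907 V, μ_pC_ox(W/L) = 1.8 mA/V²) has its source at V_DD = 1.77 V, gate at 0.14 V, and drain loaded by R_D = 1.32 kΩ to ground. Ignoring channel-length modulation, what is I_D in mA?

V_SG = V_DD − V_G = 1.77 − 0.14 = 1.63 V, so V_ov = 1.63 − 0.907 = 0.723 V.
Assume saturation: I_D = ½ k_p V_ov² = 0.5 × 1.8 × 0.723² = 0.47 mA, giving V_SD = V_DD − I_D R_D = 1.77 − 0.47 × 1.32 = 1.15 V.
V_SD = 1.15 V ≥ V_ov = 0.723 V, confirming saturation.

I_D = 0.470 mA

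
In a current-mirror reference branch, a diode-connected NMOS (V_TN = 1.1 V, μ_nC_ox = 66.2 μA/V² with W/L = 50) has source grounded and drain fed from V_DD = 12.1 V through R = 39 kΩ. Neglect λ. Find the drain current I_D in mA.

I_D = 0.272 mA

With gate tied to drain, V_GS = V_DS ≥ V_GS − V_TN, so the device is in saturation.
k_n = μ_nC_ox · (W/L) = 3.31 mA/V².
KCL at the drain: ½ k_n (V_GS − V_TN)² = (V_DD − V_GS)/R.
Let x = V_GS − 1.1. Then 64.5 x² + x − 11 = 0, giving x = 0.405 V (positive root), so V_GS = 1.51 V.
I_D = (V_DD − V_GS)/R = (12.1 − 1.51) / 39 = 0.272 mA.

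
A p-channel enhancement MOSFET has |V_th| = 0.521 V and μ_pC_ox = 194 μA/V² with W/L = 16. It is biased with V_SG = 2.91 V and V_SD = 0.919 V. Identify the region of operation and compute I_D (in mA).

k_p = μ_pC_ox · (W/L) = 3.104 mA/V².
V_ov = V_SG − |V_th| = 2.91 − 0.521 = 2.39 V.
Since V_SD = 0.919 V < V_ov = 2.39 V, the device is in the triode region.
I_D = k_p [V_ov · V_SD − ½ V_SD²] = 3.104 × [2.39 × 0.919 − 0.5 × 0.919²] = 5.5 mA.

Triode; I_D = 5.50 mA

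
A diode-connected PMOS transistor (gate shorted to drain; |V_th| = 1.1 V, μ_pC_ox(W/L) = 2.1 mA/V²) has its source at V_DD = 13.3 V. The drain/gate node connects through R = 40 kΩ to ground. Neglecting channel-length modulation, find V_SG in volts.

With gate tied to drain, V_SG = V_SD ≥ V_SG − |V_th|, so the device is in saturation.
KCL at the drain: ½ k_p (V_SG − |V_th|)² = (V_DD − V_SG)/R.
Let x = V_SG − 1.1. Then 42 x² + x − 12.2 = 0, giving x = 0.527 V (positive root), so V_SG = 1.63 V.
I_D = (V_DD − V_SG)/R = (13.3 − 1.63) / 40 = 0.292 mA.

V_SG = 1.63 V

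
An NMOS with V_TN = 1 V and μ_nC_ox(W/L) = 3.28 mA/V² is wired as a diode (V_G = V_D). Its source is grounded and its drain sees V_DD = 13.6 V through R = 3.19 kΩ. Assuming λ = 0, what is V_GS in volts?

V_GS = 2.46 V

With gate tied to drain, V_GS = V_DS ≥ V_GS − V_TN, so the device is in saturation.
KCL at the drain: ½ k_n (V_GS − V_TN)² = (V_DD − V_GS)/R.
Let x = V_GS − 1. Then 5.23 x² + x − 12.6 = 0, giving x = 1.46 V (positive root), so V_GS = 2.46 V.
I_D = (V_DD − V_GS)/R = (13.6 − 2.46) / 3.19 = 3.49 mA.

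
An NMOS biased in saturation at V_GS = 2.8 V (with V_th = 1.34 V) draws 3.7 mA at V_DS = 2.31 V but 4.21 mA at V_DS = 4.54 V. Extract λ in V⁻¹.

With V_GS fixed, I_D ∝ (1 + λ V_DS) in saturation, so I_D2/I_D1 = (1 + λ V_DS2)/(1 + λ V_DS1).
4.21/3.7 = 1.138 = (1 + 4.54 λ)/(1 + 2.31 λ).
Solving: λ (I_D1 V_DS2 − I_D2 V_DS1) = I_D2 − I_D1, so λ = (4.21 − 3.7) / (3.7 × 4.54 − 4.21 × 2.31) = 0.51 / 7.07 = 0.0721 V⁻¹.

λ = 0.0721 V⁻¹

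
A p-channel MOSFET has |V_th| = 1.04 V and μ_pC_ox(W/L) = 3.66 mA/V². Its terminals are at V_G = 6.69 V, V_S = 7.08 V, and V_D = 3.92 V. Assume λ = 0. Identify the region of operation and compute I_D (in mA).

Cutoff; I_D = 0 mA

V_SG = V_S − V_G = 7.08 − 6.69 = 0.39 V; V_SD = V_S − V_D = 7.08 − 3.92 = 3.16 V.
V_SG = 0.39 V < |V_th| = 1.04 V, so the transistor is in cutoff.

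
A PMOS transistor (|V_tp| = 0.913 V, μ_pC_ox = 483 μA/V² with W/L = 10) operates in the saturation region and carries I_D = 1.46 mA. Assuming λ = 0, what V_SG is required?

k_p = μ_pC_ox · (W/L) = 4.83 mA/V².
In saturation I_D = ½ k_p (V_SG − |V_tp|)², so V_SG − |V_tp| = √(2 I_D / k_p) = √(2 × 1.46 / 4.83) = 0.778 V.
V_SG = 0.913 + 0.778 = 1.69 V.

V_SG = 1.69 V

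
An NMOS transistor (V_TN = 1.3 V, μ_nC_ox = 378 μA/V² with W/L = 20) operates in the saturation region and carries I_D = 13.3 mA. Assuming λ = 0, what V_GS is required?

k_n = μ_nC_ox · (W/L) = 7.56 mA/V².
In saturation I_D = ½ k_n (V_GS − V_TN)², so V_GS − V_TN = √(2 I_D / k_n) = √(2 × 13.3 / 7.56) = 1.88 V.
V_GS = 1.3 + 1.88 = 3.18 V.

V_GS = 3.18 V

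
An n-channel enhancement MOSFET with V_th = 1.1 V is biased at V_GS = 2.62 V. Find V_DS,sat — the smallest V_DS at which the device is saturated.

V_DS,sat = 1.52 V

The boundary between triode and saturation is V_DS = V_GS − V_th = V_ov.
V_ov = 2.62 − 1.1 = 1.52 V.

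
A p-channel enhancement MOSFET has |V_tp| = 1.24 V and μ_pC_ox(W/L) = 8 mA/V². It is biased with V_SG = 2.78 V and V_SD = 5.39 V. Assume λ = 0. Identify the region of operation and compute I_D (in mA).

V_ov = V_SG − |V_tp| = 2.78 − 1.24 = 1.54 V.
Since V_SD = 5.39 V ≥ V_ov = 1.54 V, the device is in saturation.
I_D = ½ k_p V_ov² = 0.5 × 8 × 1.54² = 9.49 mA.

Saturation; I_D = 9.49 mA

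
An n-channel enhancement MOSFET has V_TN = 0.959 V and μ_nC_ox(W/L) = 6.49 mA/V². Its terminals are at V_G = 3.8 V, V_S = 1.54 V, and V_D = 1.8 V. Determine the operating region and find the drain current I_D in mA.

Triode; I_D = 1.98 mA

V_GS = V_G − V_S = 3.8 − 1.54 = 2.26 V; V_DS = V_D − V_S = 1.8 − 1.54 = 0.26 V.
V_ov = V_GS − V_TN = 2.26 − 0.959 = 1.3 V.
Since V_DS = 0.26 V < V_ov = 1.3 V, the device is in the triode region.
I_D = k_n [V_ov · V_DS − ½ V_DS²] = 6.49 × [1.3 × 0.26 − 0.5 × 0.26²] = 1.98 mA.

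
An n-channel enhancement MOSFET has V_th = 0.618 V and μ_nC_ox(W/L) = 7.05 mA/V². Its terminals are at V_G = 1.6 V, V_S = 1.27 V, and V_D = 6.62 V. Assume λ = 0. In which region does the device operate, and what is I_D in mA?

V_GS = V_G − V_S = 1.6 − 1.27 = 0.33 V; V_DS = V_D − V_S = 6.62 − 1.27 = 5.35 V.
V_GS = 0.33 V < V_th = 0.618 V, so the transistor is in cutoff.

Cutoff; I_D = 0 mA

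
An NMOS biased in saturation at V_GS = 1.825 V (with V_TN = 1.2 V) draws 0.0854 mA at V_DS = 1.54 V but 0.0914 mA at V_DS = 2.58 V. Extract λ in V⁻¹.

λ = 0.0754 V⁻¹

With V_GS fixed, I_D ∝ (1 + λ V_DS) in saturation, so I_D2/I_D1 = (1 + λ V_DS2)/(1 + λ V_DS1).
0.0914/0.0854 = 1.07 = (1 + 2.58 λ)/(1 + 1.54 λ).
Solving: λ (I_D1 V_DS2 − I_D2 V_DS1) = I_D2 − I_D1, so λ = (0.0914 − 0.0854) / (0.0854 × 2.58 − 0.0914 × 1.54) = 0.006 / 0.0796 = 0.0754 V⁻¹.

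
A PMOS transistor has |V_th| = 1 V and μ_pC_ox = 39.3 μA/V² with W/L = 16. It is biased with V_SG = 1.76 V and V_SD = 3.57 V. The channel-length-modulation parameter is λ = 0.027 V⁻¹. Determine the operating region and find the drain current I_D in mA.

Saturation; I_D = 0.199 mA

k_p = μ_pC_ox · (W/L) = 0.6288 mA/V².
V_ov = V_SG − |V_th| = 1.76 − 1 = 0.76 V.
Since V_SD = 3.57 V ≥ V_ov = 0.76 V, the device is in saturation.
I_D = ½ k_p V_ov² (1 + λ V_SD) = 0.5 × 0.6288 × 0.76² × (1 + 0.027 × 3.57) = 0.199 mA.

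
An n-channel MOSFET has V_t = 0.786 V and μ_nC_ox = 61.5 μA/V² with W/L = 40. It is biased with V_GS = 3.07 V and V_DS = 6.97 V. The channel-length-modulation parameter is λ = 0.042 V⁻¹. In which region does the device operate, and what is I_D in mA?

k_n = μ_nC_ox · (W/L) = 2.46 mA/V².
V_ov = V_GS − V_t = 3.07 − 0.786 = 2.28 V.
Since V_DS = 6.97 V ≥ V_ov = 2.28 V, the device is in saturation.
I_D = ½ k_n V_ov² (1 + λ V_DS) = 0.5 × 2.46 × 2.28² × (1 + 0.042 × 6.97) = 8.29 mA.

Saturation; I_D = 8.29 mA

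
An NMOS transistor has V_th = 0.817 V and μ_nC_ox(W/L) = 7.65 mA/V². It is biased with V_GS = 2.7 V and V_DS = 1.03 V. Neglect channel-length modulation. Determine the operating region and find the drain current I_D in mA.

Triode; I_D = 10.8 mA

V_ov = V_GS − V_th = 2.7 − 0.817 = 1.88 V.
Since V_DS = 1.03 V < V_ov = 1.88 V, the device is in the triode region.
I_D = k_n [V_ov · V_DS − ½ V_DS²] = 7.65 × [1.88 × 1.03 − 0.5 × 1.03²] = 10.8 mA.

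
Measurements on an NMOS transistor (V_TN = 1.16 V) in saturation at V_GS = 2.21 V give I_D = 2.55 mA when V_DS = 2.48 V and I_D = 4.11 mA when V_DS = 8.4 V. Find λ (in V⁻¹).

λ = 0.139 V⁻¹

With V_GS fixed, I_D ∝ (1 + λ V_DS) in saturation, so I_D2/I_D1 = (1 + λ V_DS2)/(1 + λ V_DS1).
4.11/2.55 = 1.612 = (1 + 8.4 λ)/(1 + 2.48 λ).
Solving: λ (I_D1 V_DS2 − I_D2 V_DS1) = I_D2 − I_D1, so λ = (4.11 − 2.55) / (2.55 × 8.4 − 4.11 × 2.48) = 1.56 / 11.2 = 0.139 V⁻¹.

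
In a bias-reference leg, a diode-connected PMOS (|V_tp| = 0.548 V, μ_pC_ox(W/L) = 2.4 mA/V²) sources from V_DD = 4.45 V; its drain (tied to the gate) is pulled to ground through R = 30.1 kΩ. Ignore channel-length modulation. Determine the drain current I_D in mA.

I_D = 0.119 mA

With gate tied to drain, V_SG = V_SD ≥ V_SG − |V_tp|, so the device is in saturation.
KCL at the drain: ½ k_p (V_SG − |V_tp|)² = (V_DD − V_SG)/R.
Let x = V_SG − 0.548. Then 36.1 x² + x − 3.902 = 0, giving x = 0.315 V (positive root), so V_SG = 0.863 V.
I_D = (V_DD − V_SG)/R = (4.45 − 0.863) / 30.1 = 0.119 mA.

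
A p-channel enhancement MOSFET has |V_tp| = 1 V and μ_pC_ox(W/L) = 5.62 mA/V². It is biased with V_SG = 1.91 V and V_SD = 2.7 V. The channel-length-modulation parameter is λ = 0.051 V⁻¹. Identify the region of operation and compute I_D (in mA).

V_ov = V_SG − |V_tp| = 1.91 − 1 = 0.91 V.
Since V_SD = 2.7 V ≥ V_ov = 0.91 V, the device is in saturation.
I_D = ½ k_p V_ov² (1 + λ V_SD) = 0.5 × 5.62 × 0.91² × (1 + 0.051 × 2.7) = 2.65 mA.

Saturation; I_D = 2.65 mA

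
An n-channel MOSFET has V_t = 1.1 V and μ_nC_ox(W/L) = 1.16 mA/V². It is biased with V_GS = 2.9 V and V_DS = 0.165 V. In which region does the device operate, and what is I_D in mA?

V_ov = V_GS − V_t = 2.9 − 1.1 = 1.8 V.
Since V_DS = 0.165 V < V_ov = 1.8 V, the device is in the triode region.
I_D = k_n [V_ov · V_DS − ½ V_DS²] = 1.16 × [1.8 × 0.165 − 0.5 × 0.165²] = 0.329 mA.

Triode; I_D = 0.329 mA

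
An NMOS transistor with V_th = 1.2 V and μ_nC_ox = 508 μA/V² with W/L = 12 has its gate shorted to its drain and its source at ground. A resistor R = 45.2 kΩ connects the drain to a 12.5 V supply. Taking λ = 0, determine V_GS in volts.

With gate tied to drain, V_GS = V_DS ≥ V_GS − V_th, so the device is in saturation.
k_n = μ_nC_ox · (W/L) = 6.096 mA/V².
KCL at the drain: ½ k_n (V_GS − V_th)² = (V_DD − V_GS)/R.
Let x = V_GS − 1.2. Then 138 x² + x − 11.3 = 0, giving x = 0.283 V (positive root), so V_GS = 1.48 V.
I_D = (V_DD − V_GS)/R = (12.5 − 1.48) / 45.2 = 0.244 mA.

V_GS = 1.48 V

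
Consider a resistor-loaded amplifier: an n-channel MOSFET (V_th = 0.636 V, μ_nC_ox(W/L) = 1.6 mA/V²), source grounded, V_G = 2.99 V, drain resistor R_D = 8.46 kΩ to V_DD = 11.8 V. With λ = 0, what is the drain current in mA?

I_D = 1.35 mA

V_GS = V_G = 2.99 V, so V_ov = 2.99 − 0.636 = 2.35 V.
Assume saturation: I_D = ½ k_n V_ov² = 0.5 × 1.6 × 2.35² = 4.43 mA, giving V_DS = V_DD − I_D R_D = 11.8 − 4.43 × 8.46 = -25.7 V.
But -25.7 V < V_ov = 2.35 V, so the device is actually in triode.
In triode I_D = k_n[V_ov V_DS − ½ V_DS²] and I_D = (V_DD − V_DS)/R_D. Equating: 6.77 V_DS² − 32.86 V_DS + 11.8 = 0, giving V_DS = 0.39 V (the root below V_ov).
I_D = (11.8 − 0.39) / 8.46 = 1.35 mA.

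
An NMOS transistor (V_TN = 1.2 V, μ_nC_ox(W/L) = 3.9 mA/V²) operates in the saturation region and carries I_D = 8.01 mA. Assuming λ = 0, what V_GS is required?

In saturation I_D = ½ k_n (V_GS − V_TN)², so V_GS − V_TN = √(2 I_D / k_n) = √(2 × 8.01 / 3.9) = 2.03 V.
V_GS = 1.2 + 2.03 = 3.23 V.

V_GS = 3.23 V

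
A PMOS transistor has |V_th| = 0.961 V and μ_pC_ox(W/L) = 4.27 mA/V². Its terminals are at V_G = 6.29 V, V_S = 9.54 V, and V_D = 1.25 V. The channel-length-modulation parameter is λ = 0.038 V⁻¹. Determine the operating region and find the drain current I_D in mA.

Saturation; I_D = 14.7 mA

V_SG = V_S − V_G = 9.54 − 6.29 = 3.25 V; V_SD = V_S − V_D = 9.54 − 1.25 = 8.29 V.
V_ov = V_SG − |V_th| = 3.25 − 0.961 = 2.29 V.
Since V_SD = 8.29 V ≥ V_ov = 2.29 V, the device is in saturation.
I_D = ½ k_p V_ov² (1 + λ V_SD) = 0.5 × 4.27 × 2.29² × (1 + 0.038 × 8.29) = 14.7 mA.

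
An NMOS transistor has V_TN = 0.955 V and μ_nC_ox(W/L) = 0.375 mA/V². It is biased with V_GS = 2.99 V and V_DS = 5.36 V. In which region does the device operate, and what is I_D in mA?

V_ov = V_GS − V_TN = 2.99 − 0.955 = 2.04 V.
Since V_DS = 5.36 V ≥ V_ov = 2.04 V, the device is in saturation.
I_D = ½ k_n V_ov² = 0.5 × 0.375 × 2.04² = 0.776 mA.

Saturation; I_D = 0.776 mA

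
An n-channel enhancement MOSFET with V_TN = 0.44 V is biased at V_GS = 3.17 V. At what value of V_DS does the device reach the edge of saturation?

The boundary between triode and saturation is V_DS = V_GS − V_TN = V_ov.
V_ov = 3.17 − 0.44 = 2.73 V.

V_DS,sat = 2.73 V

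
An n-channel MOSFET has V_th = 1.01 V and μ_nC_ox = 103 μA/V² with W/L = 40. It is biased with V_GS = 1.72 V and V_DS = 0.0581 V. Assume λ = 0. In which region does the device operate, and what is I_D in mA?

Triode; I_D = 0.163 mA

k_n = μ_nC_ox · (W/L) = 4.12 mA/V².
V_ov = V_GS − V_th = 1.72 − 1.01 = 0.71 V.
Since V_DS = 0.0581 V < V_ov = 0.71 V, the device is in the triode region.
I_D = k_n [V_ov · V_DS − ½ V_DS²] = 4.12 × [0.71 × 0.0581 − 0.5 × 0.0581²] = 0.163 mA.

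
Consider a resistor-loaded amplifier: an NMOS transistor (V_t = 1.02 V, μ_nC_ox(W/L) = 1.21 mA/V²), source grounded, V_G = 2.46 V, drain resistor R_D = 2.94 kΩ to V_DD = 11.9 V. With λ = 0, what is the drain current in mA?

V_GS = V_G = 2.46 V, so V_ov = 2.46 − 1.02 = 1.44 V.
Assume saturation: I_D = ½ k_n V_ov² = 0.5 × 1.21 × 1.44² = 1.25 mA, giving V_DS = V_DD − I_D R_D = 11.9 − 1.25 × 2.94 = 8.21 V.
V_DS = 8.21 V ≥ V_ov = 1.44 V, confirming saturation.

I_D = 1.25 mA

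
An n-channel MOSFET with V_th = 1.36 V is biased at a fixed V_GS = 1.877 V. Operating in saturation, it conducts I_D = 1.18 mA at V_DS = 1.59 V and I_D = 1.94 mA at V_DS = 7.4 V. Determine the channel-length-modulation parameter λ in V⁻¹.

With V_GS fixed, I_D ∝ (1 + λ V_DS) in saturation, so I_D2/I_D1 = (1 + λ V_DS2)/(1 + λ V_DS1).
1.94/1.18 = 1.644 = (1 + 7.4 λ)/(1 + 1.59 λ).
Solving: λ (I_D1 V_DS2 − I_D2 V_DS1) = I_D2 − I_D1, so λ = (1.94 − 1.18) / (1.18 × 7.4 − 1.94 × 1.59) = 0.76 / 5.65 = 0.135 V⁻¹.

λ = 0.135 V⁻¹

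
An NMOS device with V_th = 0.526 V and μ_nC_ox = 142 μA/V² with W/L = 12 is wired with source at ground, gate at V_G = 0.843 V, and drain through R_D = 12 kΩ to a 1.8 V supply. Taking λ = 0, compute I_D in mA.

I_D = 0.0856 mA

V_GS = V_G = 0.843 V, so V_ov = 0.843 − 0.526 = 0.317 V.
k_n = μ_nC_ox · (W/L) = 1.704 mA/V².
Assume saturation: I_D = ½ k_n V_ov² = 0.5 × 1.704 × 0.317² = 0.0856 mA, giving V_DS = V_DD − I_D R_D = 1.8 − 0.0856 × 12 = 0.773 V.
V_DS = 0.773 V ≥ V_ov = 0.317 V, confirming saturation.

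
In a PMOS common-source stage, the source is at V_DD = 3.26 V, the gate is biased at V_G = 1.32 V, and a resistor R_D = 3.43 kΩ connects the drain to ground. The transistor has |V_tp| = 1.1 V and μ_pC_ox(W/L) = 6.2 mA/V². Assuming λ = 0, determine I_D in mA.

V_SG = V_DD − V_G = 3.26 − 1.32 = 1.94 V, so V_ov = 1.94 − 1.1 = 0.84 V.
Assume saturation: I_D = ½ k_p V_ov² = 0.5 × 6.2 × 0.84² = 2.19 mA, giving V_SD = V_DD − I_D R_D = 3.26 − 2.19 × 3.43 = -4.24 V.
But -4.24 V < V_ov = 0.84 V, so the device is actually in triode.
In triode I_D = k_p[V_ov V_SD − ½ V_SD²] and I_D = (V_DD − V_SD)/R_D. Equating: 10.6 V_SD² − 18.86 V_SD + 3.26 = 0, giving V_SD = 0.194 V (the root below V_ov).
I_D = (3.26 − 0.194) / 3.43 = 0.894 mA.

I_D = 0.894 mA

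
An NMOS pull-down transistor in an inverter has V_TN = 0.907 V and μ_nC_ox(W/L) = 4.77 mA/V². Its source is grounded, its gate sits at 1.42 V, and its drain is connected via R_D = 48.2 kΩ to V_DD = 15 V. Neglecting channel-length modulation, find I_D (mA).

I_D = 0.308 mA

V_GS = V_G = 1.42 V, so V_ov = 1.42 − 0.907 = 0.513 V.
Assume saturation: I_D = ½ k_n V_ov² = 0.5 × 4.77 × 0.513² = 0.628 mA, giving V_DS = V_DD − I_D R_D = 15 − 0.628 × 48.2 = -15.3 V.
But -15.3 V < V_ov = 0.513 V, so the device is actually in triode.
In triode I_D = k_n[V_ov V_DS − ½ V_DS²] and I_D = (V_DD − V_DS)/R_D. Equating: 115 V_DS² − 118.9 V_DS + 15 = 0, giving V_DS = 0.147 V (the root below V_ov).
I_D = (15 − 0.147) / 48.2 = 0.308 mA.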